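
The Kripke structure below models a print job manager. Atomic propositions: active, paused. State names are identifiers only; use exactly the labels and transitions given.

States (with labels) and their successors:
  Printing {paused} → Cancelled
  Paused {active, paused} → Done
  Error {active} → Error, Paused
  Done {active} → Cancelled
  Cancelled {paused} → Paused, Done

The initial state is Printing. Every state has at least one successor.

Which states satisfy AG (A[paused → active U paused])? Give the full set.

States satisfying A[paused → active U paused]: {Printing, Paused, Done, Cancelled}.
States satisfying AG (A[paused → active U paused]): {Printing, Paused, Done, Cancelled}.

{Printing, Paused, Done, Cancelled}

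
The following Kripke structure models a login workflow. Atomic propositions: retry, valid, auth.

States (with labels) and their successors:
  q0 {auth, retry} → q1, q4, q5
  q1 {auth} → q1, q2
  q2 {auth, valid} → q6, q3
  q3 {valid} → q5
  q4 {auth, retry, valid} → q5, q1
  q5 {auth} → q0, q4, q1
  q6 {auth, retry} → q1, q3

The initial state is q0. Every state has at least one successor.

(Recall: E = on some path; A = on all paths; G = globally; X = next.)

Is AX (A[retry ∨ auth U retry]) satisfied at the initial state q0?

No

States satisfying A[retry ∨ auth U retry]: {q0, q4, q6}.
States satisfying AX (A[retry ∨ auth U retry]): ∅.
q0 ∉ Sat(AX (A[retry ∨ auth U retry])).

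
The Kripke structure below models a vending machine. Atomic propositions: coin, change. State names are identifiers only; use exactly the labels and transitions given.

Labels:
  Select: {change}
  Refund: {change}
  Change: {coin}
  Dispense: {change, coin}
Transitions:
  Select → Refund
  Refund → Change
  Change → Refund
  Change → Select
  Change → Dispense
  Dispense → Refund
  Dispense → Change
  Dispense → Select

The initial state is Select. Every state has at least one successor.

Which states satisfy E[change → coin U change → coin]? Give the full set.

States satisfying change → coin: {Change, Dispense}.
States satisfying E[change → coin U change → coin]: {Change, Dispense}.

{Change, Dispense}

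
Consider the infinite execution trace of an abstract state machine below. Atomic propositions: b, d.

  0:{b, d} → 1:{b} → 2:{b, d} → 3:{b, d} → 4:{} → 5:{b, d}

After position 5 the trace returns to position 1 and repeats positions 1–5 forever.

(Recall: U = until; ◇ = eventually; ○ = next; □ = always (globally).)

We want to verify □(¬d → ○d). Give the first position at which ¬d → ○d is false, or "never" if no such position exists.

¬d → ○d holds at every position 0..5, and those are all the positions the trace ever visits, so the invariant □(¬d → ○d) is never violated.

never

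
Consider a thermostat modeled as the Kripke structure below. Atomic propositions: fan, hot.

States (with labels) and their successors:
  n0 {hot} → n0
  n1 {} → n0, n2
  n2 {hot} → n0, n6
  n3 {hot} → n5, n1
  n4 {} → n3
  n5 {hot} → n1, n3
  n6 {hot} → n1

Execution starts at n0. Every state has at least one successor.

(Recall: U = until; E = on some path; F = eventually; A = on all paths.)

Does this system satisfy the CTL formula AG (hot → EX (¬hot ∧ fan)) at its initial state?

States satisfying hot → EX (¬hot ∧ fan): {n1, n4}.
States satisfying AG (hot → EX (¬hot ∧ fan)): ∅.
n0 is reachable from n0 and violates hot → EX (¬hot ∧ fan), so AG fails at n0.
n0 ∉ Sat(AG (hot → EX (¬hot ∧ fan))).

No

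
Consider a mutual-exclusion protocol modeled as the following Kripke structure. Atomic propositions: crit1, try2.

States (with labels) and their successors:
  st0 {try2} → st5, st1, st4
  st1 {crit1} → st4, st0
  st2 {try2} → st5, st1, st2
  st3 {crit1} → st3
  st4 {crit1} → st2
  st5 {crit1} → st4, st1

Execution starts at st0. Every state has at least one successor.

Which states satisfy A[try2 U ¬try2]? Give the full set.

States satisfying try2: {st0, st2}.
States satisfying ¬try2: {st1, st3, st4, st5}.
States satisfying A[try2 U ¬try2]: {st0, st1, st3, st4, st5}.

{st0, st1, st3, st4, st5}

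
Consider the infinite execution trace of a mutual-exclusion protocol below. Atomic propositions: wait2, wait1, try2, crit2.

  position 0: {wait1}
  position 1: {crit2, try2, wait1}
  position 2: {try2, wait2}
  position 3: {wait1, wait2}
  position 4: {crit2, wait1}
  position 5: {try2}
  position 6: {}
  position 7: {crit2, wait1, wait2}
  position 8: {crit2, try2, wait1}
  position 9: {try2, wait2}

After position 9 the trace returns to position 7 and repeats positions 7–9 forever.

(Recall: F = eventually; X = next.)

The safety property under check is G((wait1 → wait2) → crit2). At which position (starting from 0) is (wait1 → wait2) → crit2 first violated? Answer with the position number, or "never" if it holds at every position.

Check (wait1 → wait2) → crit2 at each position in order: 0 ✓, 1 ✓.
At position 2 the labels are {try2, wait2}, so (wait1 → wait2) → crit2 is false there. This is the first violation.

2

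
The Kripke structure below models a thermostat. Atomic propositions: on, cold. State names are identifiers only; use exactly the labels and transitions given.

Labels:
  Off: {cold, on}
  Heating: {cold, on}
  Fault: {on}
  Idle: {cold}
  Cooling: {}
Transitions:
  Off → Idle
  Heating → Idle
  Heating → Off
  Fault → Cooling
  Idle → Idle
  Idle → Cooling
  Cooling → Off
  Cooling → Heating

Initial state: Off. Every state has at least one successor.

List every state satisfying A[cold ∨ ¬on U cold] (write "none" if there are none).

States satisfying cold ∨ ¬on: {Off, Heating, Idle, Cooling}.
States satisfying cold: {Off, Heating, Idle}.
States satisfying A[cold ∨ ¬on U cold]: {Off, Heating, Idle, Cooling}.

{Off, Heating, Idle, Cooling}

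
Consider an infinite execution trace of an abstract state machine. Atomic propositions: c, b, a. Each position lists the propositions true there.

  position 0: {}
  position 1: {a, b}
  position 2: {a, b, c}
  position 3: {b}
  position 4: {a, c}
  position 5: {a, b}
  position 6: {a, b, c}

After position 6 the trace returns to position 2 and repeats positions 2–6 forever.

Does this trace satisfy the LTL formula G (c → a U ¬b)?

c → a U ¬b must hold at every position from 0 onward. It fails at position 2, so G (c → a U ¬b) is false.
Positions where c holds: 2, 4, 6.
Check a U ¬b at each: 2→fails, 4→ok, 6→fails.

Violated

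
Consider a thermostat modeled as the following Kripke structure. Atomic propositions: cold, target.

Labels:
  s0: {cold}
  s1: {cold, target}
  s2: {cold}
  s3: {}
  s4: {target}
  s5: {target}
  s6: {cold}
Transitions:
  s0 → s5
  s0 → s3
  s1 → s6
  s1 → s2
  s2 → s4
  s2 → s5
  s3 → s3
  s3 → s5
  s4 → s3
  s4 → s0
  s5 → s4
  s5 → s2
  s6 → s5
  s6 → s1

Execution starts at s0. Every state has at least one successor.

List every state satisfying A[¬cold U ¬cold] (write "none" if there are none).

{s3, s4, s5}

States satisfying ¬cold: {s3, s4, s5}.
States satisfying A[¬cold U ¬cold]: {s3, s4, s5}.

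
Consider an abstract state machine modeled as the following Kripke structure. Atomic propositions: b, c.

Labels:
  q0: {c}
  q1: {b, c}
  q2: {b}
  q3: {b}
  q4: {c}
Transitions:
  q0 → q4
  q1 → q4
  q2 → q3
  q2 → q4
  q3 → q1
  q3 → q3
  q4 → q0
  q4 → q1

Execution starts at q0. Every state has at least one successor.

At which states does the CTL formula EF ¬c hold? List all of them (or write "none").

States satisfying ¬c: {q2, q3}.
States satisfying EF ¬c: {q2, q3}.

{q2, q3}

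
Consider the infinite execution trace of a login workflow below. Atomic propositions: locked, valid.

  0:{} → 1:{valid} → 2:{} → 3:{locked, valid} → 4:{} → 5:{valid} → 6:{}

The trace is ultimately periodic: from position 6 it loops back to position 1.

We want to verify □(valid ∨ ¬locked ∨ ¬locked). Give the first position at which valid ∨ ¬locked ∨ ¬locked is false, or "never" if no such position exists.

never

valid ∨ ¬locked ∨ ¬locked holds at every position 0..6, and those are all the positions the trace ever visits, so the invariant □(valid ∨ ¬locked ∨ ¬locked) is never violated.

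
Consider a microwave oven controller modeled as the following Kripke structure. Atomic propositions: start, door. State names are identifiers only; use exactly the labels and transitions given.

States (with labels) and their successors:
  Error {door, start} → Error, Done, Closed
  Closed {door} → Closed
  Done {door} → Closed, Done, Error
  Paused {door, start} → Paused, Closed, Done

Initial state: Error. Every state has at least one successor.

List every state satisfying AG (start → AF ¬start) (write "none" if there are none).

{Closed}

States satisfying start → AF ¬start: {Closed, Done}.
States satisfying AG (start → AF ¬start): {Closed}.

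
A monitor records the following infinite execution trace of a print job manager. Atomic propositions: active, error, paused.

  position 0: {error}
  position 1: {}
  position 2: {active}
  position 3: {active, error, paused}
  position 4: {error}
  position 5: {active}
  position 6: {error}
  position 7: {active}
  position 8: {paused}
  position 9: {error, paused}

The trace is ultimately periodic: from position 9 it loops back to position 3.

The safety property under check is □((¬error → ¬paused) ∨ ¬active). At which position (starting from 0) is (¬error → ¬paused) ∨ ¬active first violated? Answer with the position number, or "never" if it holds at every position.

never

(¬error → ¬paused) ∨ ¬active holds at every position 0..9, and those are all the positions the trace ever visits, so the invariant □((¬error → ¬paused) ∨ ¬active) is never violated.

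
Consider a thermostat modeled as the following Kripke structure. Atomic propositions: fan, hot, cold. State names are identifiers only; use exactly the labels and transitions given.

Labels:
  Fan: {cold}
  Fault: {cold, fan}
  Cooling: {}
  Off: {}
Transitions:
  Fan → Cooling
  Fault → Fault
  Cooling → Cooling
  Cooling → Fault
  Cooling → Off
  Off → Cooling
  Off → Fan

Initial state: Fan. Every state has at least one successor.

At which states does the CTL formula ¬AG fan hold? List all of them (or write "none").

States satisfying fan: {Fault}.
States satisfying AG fan: {Fault}.
States satisfying ¬AG fan: {Fan, Cooling, Off}.

{Fan, Cooling, Off}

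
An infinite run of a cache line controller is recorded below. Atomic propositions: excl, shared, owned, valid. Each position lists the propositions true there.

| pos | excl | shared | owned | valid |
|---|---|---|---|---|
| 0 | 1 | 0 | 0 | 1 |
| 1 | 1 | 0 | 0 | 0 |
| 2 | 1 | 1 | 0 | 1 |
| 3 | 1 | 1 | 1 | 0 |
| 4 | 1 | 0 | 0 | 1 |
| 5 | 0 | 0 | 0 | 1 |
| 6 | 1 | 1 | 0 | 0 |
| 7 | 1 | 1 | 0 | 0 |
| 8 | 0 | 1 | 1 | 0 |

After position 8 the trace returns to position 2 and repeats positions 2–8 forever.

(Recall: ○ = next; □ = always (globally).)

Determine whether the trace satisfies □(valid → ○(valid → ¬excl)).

Yes

valid → ○(valid → ¬excl) holds at every position 0..8, and those are all positions ever visited, so □(valid → ○(valid → ¬excl)) holds.
Positions where valid holds: 0, 2, 4, 5.
Check ○(valid → ¬excl) at each: 0→ok, 2→ok, 4→ok, 5→ok.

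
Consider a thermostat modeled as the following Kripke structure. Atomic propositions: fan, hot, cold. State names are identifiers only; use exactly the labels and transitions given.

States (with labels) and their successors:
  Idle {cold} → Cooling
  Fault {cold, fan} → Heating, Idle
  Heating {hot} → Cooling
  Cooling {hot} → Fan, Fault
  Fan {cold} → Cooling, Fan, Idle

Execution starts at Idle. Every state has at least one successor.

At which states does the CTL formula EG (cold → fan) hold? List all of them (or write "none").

{Fault, Heating, Cooling}

States satisfying cold → fan: {Fault, Heating, Cooling}.
States satisfying EG (cold → fan): {Fault, Heating, Cooling}.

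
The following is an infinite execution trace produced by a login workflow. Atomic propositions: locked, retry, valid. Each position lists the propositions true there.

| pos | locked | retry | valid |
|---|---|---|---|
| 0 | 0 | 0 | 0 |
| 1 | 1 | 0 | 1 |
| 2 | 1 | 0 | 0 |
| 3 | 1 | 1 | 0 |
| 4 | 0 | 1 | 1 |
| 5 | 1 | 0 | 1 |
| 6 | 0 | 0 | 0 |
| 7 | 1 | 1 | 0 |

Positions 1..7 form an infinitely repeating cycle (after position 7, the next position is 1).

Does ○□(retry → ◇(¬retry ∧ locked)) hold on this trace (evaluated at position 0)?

Holds

The position after 0 is 1; □(retry → ◇(¬retry ∧ locked)) is true there.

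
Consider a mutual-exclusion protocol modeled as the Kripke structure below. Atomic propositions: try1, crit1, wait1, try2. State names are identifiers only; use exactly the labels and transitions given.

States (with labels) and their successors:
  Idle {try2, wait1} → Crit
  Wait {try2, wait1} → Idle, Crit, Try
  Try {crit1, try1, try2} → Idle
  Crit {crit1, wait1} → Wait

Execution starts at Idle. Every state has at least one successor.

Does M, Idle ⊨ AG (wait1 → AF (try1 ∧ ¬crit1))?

States satisfying wait1 → AF (try1 ∧ ¬crit1): {Try}.
States satisfying AG (wait1 → AF (try1 ∧ ¬crit1)): ∅.
Crit is reachable from Idle and violates wait1 → AF (try1 ∧ ¬crit1), so AG fails at Idle.
Idle ∉ Sat(AG (wait1 → AF (try1 ∧ ¬crit1))).

No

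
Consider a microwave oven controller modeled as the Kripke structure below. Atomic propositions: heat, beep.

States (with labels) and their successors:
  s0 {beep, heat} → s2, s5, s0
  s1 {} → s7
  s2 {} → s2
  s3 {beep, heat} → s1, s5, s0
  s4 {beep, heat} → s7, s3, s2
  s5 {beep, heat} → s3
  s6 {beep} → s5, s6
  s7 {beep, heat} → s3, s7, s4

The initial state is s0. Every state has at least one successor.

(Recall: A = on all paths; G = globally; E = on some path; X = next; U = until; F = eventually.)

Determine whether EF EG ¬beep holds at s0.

Satisfied

States satisfying EG ¬beep: {s2}.
States satisfying EF EG ¬beep: {s0, s1, s2, s3, s4, s5, s6, s7}.
Some path from s0 reaches a state where EG ¬beep holds.
s0 ∈ Sat(EF EG ¬beep).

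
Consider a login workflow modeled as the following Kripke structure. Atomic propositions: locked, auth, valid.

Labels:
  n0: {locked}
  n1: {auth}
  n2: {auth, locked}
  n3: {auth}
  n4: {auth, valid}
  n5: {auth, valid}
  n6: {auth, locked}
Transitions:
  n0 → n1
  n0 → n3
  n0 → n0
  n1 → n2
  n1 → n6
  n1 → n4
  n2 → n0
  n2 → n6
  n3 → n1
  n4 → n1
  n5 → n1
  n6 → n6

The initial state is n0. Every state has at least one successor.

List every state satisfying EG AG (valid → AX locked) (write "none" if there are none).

States satisfying AG (valid → AX locked): {n6}.
States satisfying EG AG (valid → AX locked): {n6}.

{n6}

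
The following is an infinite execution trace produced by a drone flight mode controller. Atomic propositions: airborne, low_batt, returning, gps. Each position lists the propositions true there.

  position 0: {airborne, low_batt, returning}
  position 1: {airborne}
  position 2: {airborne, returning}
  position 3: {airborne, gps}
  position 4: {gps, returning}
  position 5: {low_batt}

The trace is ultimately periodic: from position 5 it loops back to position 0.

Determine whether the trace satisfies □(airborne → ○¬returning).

No

airborne → ○¬returning must hold at every position from 0 onward. It fails at position 1, so □(airborne → ○¬returning) is false.
Positions where airborne holds: 0, 1, 2, 3.
Check ○¬returning at each: 0→ok, 1→fails, 2→ok, 3→fails.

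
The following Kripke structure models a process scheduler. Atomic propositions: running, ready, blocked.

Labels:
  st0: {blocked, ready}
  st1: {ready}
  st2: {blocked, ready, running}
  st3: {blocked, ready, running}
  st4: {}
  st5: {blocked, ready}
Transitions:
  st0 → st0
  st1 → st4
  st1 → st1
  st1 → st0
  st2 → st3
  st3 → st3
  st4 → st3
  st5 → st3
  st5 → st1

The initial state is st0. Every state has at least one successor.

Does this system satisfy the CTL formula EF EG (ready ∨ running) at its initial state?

Holds

States satisfying EG (ready ∨ running): {st0, st1, st2, st3, st5}.
States satisfying EF EG (ready ∨ running): {st0, st1, st2, st3, st4, st5}.
Some path from st0 reaches a state where EG (ready ∨ running) holds.
st0 ∈ Sat(EF EG (ready ∨ running)).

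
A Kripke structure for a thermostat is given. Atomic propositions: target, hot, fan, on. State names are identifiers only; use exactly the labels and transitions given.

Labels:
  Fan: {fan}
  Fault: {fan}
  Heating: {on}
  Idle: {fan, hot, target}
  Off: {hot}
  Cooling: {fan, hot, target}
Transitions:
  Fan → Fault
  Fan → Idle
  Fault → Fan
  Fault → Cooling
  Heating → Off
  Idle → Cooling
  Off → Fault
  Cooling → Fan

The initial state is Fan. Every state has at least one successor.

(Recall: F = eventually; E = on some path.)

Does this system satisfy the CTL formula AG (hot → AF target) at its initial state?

Holds

States satisfying hot → AF target: {Fan, Fault, Heating, Idle, Cooling}.
States satisfying AG (hot → AF target): {Fan, Fault, Idle, Cooling}.
Every state reachable from Fan satisfies hot → AF target.
Fan ∈ Sat(AG (hot → AF target)).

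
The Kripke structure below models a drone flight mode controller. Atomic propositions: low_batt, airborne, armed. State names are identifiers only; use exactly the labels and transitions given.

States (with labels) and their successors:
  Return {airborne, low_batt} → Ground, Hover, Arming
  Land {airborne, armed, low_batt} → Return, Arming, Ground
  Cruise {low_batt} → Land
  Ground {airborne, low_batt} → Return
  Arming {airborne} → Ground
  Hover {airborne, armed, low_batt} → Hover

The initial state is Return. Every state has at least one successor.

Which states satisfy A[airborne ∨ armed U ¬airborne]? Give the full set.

States satisfying airborne ∨ armed: {Return, Land, Ground, Arming, Hover}.
States satisfying ¬airborne: {Cruise}.
States satisfying A[airborne ∨ armed U ¬airborne]: {Cruise}.

{Cruise}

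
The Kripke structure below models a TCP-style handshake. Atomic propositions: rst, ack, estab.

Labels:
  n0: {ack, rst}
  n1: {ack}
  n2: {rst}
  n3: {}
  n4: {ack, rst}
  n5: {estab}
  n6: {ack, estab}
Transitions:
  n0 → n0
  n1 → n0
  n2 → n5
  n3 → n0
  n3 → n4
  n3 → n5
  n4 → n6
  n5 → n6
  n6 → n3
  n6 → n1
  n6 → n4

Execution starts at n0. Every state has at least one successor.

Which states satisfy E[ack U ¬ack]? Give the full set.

{n2, n3, n4, n5, n6}

States satisfying ack: {n0, n1, n4, n6}.
States satisfying ¬ack: {n2, n3, n5}.
States satisfying E[ack U ¬ack]: {n2, n3, n4, n5, n6}.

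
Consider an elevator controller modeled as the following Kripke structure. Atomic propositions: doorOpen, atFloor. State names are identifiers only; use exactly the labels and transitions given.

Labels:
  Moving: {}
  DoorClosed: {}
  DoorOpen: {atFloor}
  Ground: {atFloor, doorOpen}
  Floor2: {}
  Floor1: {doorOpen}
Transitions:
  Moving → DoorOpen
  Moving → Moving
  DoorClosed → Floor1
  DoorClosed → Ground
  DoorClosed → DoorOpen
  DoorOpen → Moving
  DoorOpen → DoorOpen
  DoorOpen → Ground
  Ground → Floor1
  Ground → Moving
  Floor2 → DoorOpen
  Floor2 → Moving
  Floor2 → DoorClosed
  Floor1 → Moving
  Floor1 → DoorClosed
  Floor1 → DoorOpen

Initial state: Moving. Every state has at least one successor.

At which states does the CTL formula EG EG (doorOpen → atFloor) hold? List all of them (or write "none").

{Moving, DoorClosed, DoorOpen, Ground, Floor2}

States satisfying EG (doorOpen → atFloor): {Moving, DoorClosed, DoorOpen, Ground, Floor2}.
States satisfying EG EG (doorOpen → atFloor): {Moving, DoorClosed, DoorOpen, Ground, Floor2}.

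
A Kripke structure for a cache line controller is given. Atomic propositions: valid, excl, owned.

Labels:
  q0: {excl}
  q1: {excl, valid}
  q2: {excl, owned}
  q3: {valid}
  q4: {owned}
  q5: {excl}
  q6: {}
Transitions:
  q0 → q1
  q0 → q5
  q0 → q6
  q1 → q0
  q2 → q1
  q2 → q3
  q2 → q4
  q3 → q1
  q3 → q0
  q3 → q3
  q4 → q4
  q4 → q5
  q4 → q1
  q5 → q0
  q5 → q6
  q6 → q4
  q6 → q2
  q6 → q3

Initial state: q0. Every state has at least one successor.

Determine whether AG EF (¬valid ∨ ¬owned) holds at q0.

Satisfied

States satisfying EF (¬valid ∨ ¬owned): {q0, q1, q2, q3, q4, q5, q6}.
States satisfying AG EF (¬valid ∨ ¬owned): {q0, q1, q2, q3, q4, q5, q6}.
Every state reachable from q0 satisfies EF (¬valid ∨ ¬owned).
q0 ∈ Sat(AG EF (¬valid ∨ ¬owned)).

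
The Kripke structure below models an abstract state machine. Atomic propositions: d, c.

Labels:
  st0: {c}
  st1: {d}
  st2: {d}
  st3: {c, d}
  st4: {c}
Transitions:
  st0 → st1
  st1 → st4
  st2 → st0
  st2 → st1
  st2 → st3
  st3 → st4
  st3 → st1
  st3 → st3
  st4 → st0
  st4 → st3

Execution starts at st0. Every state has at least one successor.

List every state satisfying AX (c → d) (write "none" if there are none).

States satisfying c → d: {st1, st2, st3}.
States satisfying AX (c → d): {st0}.

{st0}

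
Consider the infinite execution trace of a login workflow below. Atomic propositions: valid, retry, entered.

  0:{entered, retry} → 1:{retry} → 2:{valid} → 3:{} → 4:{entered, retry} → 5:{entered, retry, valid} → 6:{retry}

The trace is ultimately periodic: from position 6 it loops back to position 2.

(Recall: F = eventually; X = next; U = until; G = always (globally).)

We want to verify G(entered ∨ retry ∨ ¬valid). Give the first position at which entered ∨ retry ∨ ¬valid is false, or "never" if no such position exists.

2

Check entered ∨ retry ∨ ¬valid at each position in order: 0 ✓, 1 ✓.
At position 2 the labels are {valid}, so entered ∨ retry ∨ ¬valid is false there. This is the first violation.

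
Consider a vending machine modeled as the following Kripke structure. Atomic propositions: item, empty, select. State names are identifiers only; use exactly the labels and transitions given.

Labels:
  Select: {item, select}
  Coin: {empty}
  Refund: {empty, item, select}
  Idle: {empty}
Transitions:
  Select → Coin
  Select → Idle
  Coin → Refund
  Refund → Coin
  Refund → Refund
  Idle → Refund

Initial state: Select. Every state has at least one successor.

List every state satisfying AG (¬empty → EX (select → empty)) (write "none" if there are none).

{Select, Coin, Refund, Idle}

States satisfying ¬empty → EX (select → empty): {Select, Coin, Refund, Idle}.
States satisfying AG (¬empty → EX (select → empty)): {Select, Coin, Refund, Idle}.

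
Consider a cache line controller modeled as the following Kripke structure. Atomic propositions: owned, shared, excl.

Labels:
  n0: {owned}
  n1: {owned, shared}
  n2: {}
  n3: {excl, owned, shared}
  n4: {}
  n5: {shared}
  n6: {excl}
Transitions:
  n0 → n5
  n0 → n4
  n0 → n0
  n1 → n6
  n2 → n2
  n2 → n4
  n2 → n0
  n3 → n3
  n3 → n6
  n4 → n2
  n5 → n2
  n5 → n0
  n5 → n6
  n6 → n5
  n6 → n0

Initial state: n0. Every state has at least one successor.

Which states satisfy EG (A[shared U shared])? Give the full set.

States satisfying A[shared U shared]: {n1, n3, n5}.
States satisfying EG (A[shared U shared]): {n3}.

{n3}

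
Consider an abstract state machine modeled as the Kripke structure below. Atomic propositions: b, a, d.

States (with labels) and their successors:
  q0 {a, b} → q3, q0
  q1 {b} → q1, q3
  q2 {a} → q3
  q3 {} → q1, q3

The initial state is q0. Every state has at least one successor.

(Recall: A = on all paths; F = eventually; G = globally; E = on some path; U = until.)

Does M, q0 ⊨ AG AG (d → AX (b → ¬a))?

States satisfying AG (d → AX (b → ¬a)): {q0, q1, q2, q3}.
States satisfying AG AG (d → AX (b → ¬a)): {q0, q1, q2, q3}.
Every state reachable from q0 satisfies AG (d → AX (b → ¬a)).
q0 ∈ Sat(AG AG (d → AX (b → ¬a))).

Holds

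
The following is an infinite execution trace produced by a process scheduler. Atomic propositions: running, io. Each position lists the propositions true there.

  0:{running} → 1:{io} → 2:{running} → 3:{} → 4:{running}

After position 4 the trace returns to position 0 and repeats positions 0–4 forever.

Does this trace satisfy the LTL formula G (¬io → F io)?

¬io → F io holds at every position 0..4, and those are all positions ever visited, so G (¬io → F io) holds.
Positions where ¬io holds: 0, 2, 3, 4.
Check F io at each: 0→ok, 2→ok, 3→ok, 4→ok.

Yes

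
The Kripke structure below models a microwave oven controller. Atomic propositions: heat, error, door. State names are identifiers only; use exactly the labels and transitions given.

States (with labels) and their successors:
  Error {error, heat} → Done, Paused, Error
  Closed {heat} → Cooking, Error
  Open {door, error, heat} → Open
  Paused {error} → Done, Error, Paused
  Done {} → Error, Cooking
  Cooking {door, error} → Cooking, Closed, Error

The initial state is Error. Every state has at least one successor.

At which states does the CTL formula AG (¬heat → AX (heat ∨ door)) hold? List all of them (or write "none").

States satisfying ¬heat → AX (heat ∨ door): {Error, Closed, Open, Done, Cooking}.
States satisfying AG (¬heat → AX (heat ∨ door)): {Open}.

{Open}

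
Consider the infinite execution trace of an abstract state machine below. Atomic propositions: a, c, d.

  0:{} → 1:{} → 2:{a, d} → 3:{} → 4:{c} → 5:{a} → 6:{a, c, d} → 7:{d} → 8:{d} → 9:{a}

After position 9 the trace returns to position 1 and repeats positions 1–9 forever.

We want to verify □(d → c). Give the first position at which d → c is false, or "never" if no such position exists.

2

Check d → c at each position in order: 0 ✓, 1 ✓.
At position 2 the labels are {a, d}, so d → c is false there. This is the first violation.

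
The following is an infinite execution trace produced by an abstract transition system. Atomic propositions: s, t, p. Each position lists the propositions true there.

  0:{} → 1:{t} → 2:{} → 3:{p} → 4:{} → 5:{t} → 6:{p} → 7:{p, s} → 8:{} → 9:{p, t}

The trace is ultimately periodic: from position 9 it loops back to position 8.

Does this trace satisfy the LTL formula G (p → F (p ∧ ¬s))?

Satisfied

p → F (p ∧ ¬s) holds at every position 0..9, and those are all positions ever visited, so G (p → F (p ∧ ¬s)) holds.
Positions where p holds: 3, 6, 7, 9.
Check F (p ∧ ¬s) at each: 3→ok, 6→ok, 7→ok, 9→ok.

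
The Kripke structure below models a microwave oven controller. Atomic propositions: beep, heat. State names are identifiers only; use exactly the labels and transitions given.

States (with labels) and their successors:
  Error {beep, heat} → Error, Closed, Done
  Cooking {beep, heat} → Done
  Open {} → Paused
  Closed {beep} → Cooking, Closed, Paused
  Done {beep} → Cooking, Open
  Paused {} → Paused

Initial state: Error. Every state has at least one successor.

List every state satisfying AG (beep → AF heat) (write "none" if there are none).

States satisfying beep → AF heat: {Error, Cooking, Open, Paused}.
States satisfying AG (beep → AF heat): {Open, Paused}.

{Open, Paused}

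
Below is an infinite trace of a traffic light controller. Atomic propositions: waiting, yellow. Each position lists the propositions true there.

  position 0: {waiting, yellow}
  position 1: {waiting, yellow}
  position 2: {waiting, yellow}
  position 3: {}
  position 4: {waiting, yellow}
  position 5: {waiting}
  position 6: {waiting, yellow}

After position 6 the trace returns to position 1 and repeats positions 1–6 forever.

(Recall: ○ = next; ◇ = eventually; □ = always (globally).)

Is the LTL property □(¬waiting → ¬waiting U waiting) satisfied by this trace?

¬waiting → ¬waiting U waiting holds at every position 0..6, and those are all positions ever visited, so □(¬waiting → ¬waiting U waiting) holds.
Positions where ¬waiting holds: 3.
Check ¬waiting U waiting at each: 3→ok.

Yes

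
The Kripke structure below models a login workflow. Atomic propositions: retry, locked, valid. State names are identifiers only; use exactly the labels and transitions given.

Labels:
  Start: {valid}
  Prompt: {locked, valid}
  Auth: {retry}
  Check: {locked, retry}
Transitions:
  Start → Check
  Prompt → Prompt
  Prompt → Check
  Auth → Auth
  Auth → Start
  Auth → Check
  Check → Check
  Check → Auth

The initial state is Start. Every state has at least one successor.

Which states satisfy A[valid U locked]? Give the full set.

States satisfying valid: {Start, Prompt}.
States satisfying locked: {Prompt, Check}.
States satisfying A[valid U locked]: {Start, Prompt, Check}.

{Start, Prompt, Check}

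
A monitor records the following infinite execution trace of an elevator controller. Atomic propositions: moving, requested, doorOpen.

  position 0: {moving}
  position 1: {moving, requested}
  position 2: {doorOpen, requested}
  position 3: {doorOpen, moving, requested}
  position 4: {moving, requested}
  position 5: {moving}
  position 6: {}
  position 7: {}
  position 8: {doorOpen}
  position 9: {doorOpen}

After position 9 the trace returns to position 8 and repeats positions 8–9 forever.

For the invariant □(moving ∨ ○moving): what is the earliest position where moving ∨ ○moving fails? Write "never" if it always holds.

Check moving ∨ ○moving at each position in order: 0 ✓, 1 ✓, 2 ✓, 3 ✓, 4 ✓, 5 ✓.
At position 6 the labels are {} and the next position 7 has {}, so moving ∨ ○moving is false there. This is the first violation.

6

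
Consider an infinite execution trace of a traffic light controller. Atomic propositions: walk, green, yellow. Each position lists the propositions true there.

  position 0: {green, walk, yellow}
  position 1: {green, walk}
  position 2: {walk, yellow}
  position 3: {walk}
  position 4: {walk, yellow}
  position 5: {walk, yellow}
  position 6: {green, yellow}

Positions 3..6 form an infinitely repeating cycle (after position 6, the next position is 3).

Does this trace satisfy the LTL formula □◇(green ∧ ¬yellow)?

◇(green ∧ ¬yellow) must hold at every position from 0 onward. It fails at position 2, so □◇(green ∧ ¬yellow) is false.

Does not hold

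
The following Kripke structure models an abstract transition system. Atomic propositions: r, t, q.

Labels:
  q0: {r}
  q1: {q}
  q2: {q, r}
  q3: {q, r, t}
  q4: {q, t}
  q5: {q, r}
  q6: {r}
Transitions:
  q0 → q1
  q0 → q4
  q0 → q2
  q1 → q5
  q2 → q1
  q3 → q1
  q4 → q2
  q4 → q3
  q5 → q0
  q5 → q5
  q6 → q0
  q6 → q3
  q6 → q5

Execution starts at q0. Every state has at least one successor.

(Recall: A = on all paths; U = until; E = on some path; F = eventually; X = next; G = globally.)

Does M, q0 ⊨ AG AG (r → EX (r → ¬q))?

States satisfying AG (r → EX (r → ¬q)): {q0, q1, q2, q3, q4, q5, q6}.
States satisfying AG AG (r → EX (r → ¬q)): {q0, q1, q2, q3, q4, q5, q6}.
Every state reachable from q0 satisfies AG (r → EX (r → ¬q)).
q0 ∈ Sat(AG AG (r → EX (r → ¬q))).

Holds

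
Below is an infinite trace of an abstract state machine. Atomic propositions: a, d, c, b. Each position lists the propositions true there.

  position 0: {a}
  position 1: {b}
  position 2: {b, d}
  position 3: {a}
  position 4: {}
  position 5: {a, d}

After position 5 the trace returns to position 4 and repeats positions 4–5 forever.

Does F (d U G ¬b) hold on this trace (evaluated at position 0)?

Holds

d U G ¬b holds at position 2, which is reachable from 0, so F (d U G ¬b) holds.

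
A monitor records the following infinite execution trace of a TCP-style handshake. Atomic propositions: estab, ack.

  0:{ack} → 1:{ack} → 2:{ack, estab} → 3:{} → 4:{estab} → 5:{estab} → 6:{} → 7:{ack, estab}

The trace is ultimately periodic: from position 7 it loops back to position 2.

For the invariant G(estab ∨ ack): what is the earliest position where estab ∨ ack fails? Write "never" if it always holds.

3

Check estab ∨ ack at each position in order: 0 ✓, 1 ✓, 2 ✓.
At position 3 the labels are {}, so estab ∨ ack is false there. This is the first violation.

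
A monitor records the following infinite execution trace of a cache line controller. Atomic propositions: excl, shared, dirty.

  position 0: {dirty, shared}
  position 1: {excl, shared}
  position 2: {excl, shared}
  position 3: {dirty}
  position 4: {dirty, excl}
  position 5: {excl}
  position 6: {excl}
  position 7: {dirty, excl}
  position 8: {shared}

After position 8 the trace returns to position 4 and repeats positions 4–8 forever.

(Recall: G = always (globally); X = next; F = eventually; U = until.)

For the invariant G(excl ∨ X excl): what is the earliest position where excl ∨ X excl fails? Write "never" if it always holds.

excl ∨ X excl holds at every position 0..8, and those are all the positions the trace ever visits, so the invariant G(excl ∨ X excl) is never violated.

never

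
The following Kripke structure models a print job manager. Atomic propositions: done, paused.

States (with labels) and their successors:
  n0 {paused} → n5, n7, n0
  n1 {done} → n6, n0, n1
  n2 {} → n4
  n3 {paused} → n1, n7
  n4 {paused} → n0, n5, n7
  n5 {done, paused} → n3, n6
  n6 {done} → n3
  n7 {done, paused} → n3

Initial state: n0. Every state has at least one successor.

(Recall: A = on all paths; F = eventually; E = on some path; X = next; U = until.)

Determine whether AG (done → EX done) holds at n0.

States satisfying done → EX done: {n0, n1, n2, n3, n4, n5}.
States satisfying AG (done → EX done): ∅.
n6 is reachable from n0 and violates done → EX done, so AG fails at n0.
n0 ∉ Sat(AG (done → EX done)).

No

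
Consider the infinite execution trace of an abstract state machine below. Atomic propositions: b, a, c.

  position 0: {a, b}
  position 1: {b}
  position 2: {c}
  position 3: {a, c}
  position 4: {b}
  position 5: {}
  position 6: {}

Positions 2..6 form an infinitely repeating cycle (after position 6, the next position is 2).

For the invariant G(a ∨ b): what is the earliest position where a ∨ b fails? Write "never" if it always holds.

Check a ∨ b at each position in order: 0 ✓, 1 ✓.
At position 2 the labels are {c}, so a ∨ b is false there. This is the first violation.

2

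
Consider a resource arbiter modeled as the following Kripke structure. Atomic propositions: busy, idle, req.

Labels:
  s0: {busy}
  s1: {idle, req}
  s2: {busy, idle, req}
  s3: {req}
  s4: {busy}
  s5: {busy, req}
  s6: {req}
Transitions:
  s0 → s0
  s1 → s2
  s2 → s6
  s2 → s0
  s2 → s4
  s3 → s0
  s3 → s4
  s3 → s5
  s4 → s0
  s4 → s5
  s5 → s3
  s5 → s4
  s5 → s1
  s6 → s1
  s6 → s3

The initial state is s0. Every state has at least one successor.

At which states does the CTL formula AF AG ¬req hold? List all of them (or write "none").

{s0}

States satisfying AG ¬req: {s0}.
States satisfying AF AG ¬req: {s0}.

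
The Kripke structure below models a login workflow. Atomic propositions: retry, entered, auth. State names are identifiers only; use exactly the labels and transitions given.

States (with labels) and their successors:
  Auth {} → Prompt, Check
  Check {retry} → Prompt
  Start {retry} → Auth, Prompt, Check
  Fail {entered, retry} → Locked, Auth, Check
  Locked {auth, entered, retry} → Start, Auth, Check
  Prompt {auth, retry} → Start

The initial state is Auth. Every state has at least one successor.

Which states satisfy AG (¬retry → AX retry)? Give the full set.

{Auth, Check, Start, Fail, Locked, Prompt}

States satisfying ¬retry → AX retry: {Auth, Check, Start, Fail, Locked, Prompt}.
States satisfying AG (¬retry → AX retry): {Auth, Check, Start, Fail, Locked, Prompt}.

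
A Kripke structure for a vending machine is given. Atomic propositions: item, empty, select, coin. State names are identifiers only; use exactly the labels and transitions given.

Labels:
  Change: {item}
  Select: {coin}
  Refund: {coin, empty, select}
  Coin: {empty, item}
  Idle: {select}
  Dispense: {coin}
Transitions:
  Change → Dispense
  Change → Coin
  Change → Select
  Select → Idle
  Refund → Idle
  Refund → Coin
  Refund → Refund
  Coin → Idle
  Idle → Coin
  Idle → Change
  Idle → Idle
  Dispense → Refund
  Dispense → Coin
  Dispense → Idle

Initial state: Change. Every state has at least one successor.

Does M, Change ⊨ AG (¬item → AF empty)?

Violated

States satisfying ¬item → AF empty: {Change, Refund, Coin}.
States satisfying AG (¬item → AF empty): ∅.
Dispense is reachable from Change and violates ¬item → AF empty, so AG fails at Change.
Change ∉ Sat(AG (¬item → AF empty)).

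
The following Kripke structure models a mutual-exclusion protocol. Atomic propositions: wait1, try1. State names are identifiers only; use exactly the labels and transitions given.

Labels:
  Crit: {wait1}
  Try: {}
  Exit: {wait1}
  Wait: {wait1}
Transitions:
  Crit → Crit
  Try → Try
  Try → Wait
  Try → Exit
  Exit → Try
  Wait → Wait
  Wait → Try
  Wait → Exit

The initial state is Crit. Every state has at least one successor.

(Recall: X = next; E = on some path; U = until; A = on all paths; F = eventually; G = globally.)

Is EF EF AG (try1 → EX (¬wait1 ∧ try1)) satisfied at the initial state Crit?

States satisfying EF AG (try1 → EX (¬wait1 ∧ try1)): {Crit, Try, Exit, Wait}.
States satisfying EF EF AG (try1 → EX (¬wait1 ∧ try1)): {Crit, Try, Exit, Wait}.
Some path from Crit reaches a state where EF AG (try1 → EX (¬wait1 ∧ try1)) holds.
Crit ∈ Sat(EF EF AG (try1 → EX (¬wait1 ∧ try1))).

Satisfied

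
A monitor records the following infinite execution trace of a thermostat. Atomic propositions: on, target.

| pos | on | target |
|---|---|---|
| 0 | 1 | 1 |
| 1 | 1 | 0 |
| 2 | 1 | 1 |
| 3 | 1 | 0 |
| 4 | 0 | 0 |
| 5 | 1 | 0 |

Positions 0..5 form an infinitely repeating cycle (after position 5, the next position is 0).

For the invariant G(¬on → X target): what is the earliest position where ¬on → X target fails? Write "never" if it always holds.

4

Check ¬on → X target at each position in order: 0 ✓, 1 ✓, 2 ✓, 3 ✓.
At position 4 the labels are {} and the next position 5 has {on}, so ¬on → X target is false there. This is the first violation.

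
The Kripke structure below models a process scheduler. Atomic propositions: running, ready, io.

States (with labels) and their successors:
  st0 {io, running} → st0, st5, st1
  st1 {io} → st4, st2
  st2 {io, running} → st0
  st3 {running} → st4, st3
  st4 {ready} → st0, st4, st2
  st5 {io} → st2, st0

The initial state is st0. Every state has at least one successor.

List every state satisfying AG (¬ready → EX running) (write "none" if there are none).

{st0, st1, st2, st3, st4, st5}

States satisfying ¬ready → EX running: {st0, st1, st2, st3, st4, st5}.
States satisfying AG (¬ready → EX running): {st0, st1, st2, st3, st4, st5}.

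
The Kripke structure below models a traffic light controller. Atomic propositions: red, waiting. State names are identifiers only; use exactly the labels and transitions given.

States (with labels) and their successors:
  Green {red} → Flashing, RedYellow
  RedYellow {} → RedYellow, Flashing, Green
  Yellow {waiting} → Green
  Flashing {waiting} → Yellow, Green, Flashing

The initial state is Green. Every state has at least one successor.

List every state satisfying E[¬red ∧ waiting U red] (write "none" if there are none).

{Green, Yellow, Flashing}

States satisfying ¬red ∧ waiting: {Yellow, Flashing}.
States satisfying red: {Green}.
States satisfying E[¬red ∧ waiting U red]: {Green, Yellow, Flashing}.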